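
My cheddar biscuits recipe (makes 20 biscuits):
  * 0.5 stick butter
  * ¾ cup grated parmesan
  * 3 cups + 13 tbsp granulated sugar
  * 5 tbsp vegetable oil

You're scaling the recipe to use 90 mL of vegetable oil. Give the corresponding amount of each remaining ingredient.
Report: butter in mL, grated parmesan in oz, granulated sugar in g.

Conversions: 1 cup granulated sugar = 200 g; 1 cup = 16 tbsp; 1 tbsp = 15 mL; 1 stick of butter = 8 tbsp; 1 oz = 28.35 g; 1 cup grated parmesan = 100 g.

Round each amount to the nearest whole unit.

butter: 72 mL; grated parmesan: 3 oz; granulated sugar: 915 g

The original recipe has 75 mL of vegetable oil, so the scaling factor is 90 ÷ 75 = 6/5 = 1.2.
butter: 0.5 stick × 6/5 × 8 tbsp/stick × 15 mL/tbsp = 72 mL
grated parmesan: 0.75 cup × 6/5 × 100 g/cup ÷ 28.35 g/oz ≈ 3 oz
granulated sugar: (3 cup + 13 tbsp = 3.8125 cup) × 6/5 × 200 g/cup = 915 g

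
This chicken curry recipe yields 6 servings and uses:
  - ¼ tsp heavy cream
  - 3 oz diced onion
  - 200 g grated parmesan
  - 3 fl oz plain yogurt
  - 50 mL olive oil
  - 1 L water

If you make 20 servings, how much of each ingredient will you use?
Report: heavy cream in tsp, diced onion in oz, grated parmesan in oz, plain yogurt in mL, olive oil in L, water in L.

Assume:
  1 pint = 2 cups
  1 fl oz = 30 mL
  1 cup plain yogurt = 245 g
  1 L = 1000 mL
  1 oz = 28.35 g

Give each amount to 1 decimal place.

heavy cream: 0.8 tsp; diced onion: 10.0 oz; grated parmesan: 23.5 oz; plain yogurt: 300.0 mL; olive oil: 0.2 L; water: 3.3 L

Scaling factor: 20/6 = 10/3.
heavy cream: 0.25 tsp × 10/3 ≈ 0.8 tsp
diced onion: 3 oz × 10/3 = 10.0 oz
grated parmesan: 200 g × 10/3 ÷ 28.35 g/oz ≈ 23.5 oz
plain yogurt: 3 fl oz × 10/3 × 30 mL/fl oz = 300.0 mL
olive oil: 50 mL × 10/3 ÷ 1000 mL/L ≈ 0.2 L
water: 1 L × 10/3 ≈ 3.3 L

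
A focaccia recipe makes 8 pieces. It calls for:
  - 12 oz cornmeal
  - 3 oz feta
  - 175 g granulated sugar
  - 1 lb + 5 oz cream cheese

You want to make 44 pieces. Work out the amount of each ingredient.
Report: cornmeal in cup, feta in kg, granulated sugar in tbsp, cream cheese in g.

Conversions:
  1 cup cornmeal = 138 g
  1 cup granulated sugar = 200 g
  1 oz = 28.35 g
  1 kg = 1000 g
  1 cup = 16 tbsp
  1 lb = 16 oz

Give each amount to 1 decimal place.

Scaling factor: 44/8 = 11/2 = 5.5.
cornmeal: 12 oz × 11/2 × 28.35 g/oz ÷ 138 g/cup ≈ 13.6 cup
feta: 3 oz × 11/2 × 28.35 g/oz ÷ 1000 g/kg ≈ 0.5 kg
granulated sugar: 175 g × 11/2 ÷ 200 g/cup × 16 tbsp/cup = 77.0 tbsp
cream cheese: (1 lb + 5 oz = 1.3125 lb) × 11/2 × 16 oz/lb × 28.35 g/oz ≈ 3274.4 g

cornmeal: 13.6 cup; feta: 0.5 kg; granulated sugar: 77.0 tbsp; cream cheese: 3274.4 g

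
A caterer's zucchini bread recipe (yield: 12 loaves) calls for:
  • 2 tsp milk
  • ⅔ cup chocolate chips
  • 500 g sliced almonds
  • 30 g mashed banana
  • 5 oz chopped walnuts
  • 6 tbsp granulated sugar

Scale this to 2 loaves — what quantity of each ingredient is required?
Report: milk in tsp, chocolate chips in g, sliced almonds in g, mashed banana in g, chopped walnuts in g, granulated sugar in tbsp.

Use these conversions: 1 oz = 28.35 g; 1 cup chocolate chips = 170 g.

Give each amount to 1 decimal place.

milk: 0.3 tsp; chocolate chips: 18.9 g; sliced almonds: 83.3 g; mashed banana: 5.0 g; chopped walnuts: 23.6 g; granulated sugar: 1.0 tbsp

Scaling factor: 2/12 = 1/6.
milk: 2 tsp × 1/6 ≈ 0.3 tsp
chocolate chips: 2/3 cup × 1/6 × 170 g/cup ≈ 18.9 g
sliced almonds: 500 g × 1/6 ≈ 83.3 g
mashed banana: 30 g × 1/6 = 5.0 g
chopped walnuts: 5 oz × 1/6 × 28.35 g/oz ≈ 23.6 g
granulated sugar: 6 tbsp × 1/6 = 1.0 tbsp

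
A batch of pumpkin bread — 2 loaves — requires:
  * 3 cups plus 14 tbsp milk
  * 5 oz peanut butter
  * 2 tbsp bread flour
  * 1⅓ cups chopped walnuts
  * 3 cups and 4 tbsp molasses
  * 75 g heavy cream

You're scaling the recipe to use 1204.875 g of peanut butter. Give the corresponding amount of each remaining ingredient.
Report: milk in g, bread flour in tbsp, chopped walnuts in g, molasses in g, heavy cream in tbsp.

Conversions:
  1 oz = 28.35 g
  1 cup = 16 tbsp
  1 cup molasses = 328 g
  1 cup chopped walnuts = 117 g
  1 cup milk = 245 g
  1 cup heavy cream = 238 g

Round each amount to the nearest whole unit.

The original recipe has 141.75 g of peanut butter, so the scaling factor is 1204.875 ÷ 141.75 = 17/2 = 8.5.
milk: (3 cup + 14 tbsp = 3.875 cup) × 17/2 × 245 g/cup ≈ 8070 g
bread flour: 2 tbsp × 17/2 = 17 tbsp
chopped walnuts: 4/3 cup × 17/2 × 117 g/cup = 1326 g
molasses: (3 cup + 4 tbsp = 3.25 cup) × 17/2 × 328 g/cup = 9061 g
heavy cream: 75 g × 17/2 ÷ 238 g/cup × 16 tbsp/cup ≈ 43 tbsp

milk: 8070 g; bread flour: 17 tbsp; chopped walnuts: 1326 g; molasses: 9061 g; heavy cream: 43 tbsp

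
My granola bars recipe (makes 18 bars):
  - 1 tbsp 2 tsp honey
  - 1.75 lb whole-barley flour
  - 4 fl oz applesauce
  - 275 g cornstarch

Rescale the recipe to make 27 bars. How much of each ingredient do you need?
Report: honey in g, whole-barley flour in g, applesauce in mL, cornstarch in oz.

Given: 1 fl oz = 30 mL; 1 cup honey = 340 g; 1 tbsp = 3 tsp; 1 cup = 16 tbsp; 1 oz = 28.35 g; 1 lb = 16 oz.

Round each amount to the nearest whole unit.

honey: 53 g; whole-barley flour: 1191 g; applesauce: 180 mL; cornstarch: 15 oz

Scaling factor: 27/18 = 3/2 = 1.5.
honey: (1 tbsp + 2 tsp = 5/3 tbsp) × 3/2 ÷ 16 tbsp/cup × 340 g/cup ≈ 53 g
whole-barley flour: 1.75 lb × 3/2 × 16 oz/lb × 28.35 g/oz ≈ 1191 g
applesauce: 4 fl oz × 3/2 × 30 mL/fl oz = 180 mL
cornstarch: 275 g × 3/2 ÷ 28.35 g/oz ≈ 15 oz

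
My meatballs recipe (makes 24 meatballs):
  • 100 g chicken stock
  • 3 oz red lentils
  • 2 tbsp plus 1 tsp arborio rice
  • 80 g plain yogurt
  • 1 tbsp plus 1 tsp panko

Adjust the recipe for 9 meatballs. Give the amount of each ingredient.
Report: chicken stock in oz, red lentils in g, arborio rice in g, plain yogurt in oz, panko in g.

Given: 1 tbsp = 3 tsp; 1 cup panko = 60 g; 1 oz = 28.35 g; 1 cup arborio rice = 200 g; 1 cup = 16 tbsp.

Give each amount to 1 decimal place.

Scaling factor: 9/24 = 3/8 = 0.375.
chicken stock: 100 g × 3/8 ÷ 28.35 g/oz ≈ 1.3 oz
red lentils: 3 oz × 3/8 × 28.35 g/oz ≈ 31.9 g
arborio rice: (2 tbsp + 1 tsp = 7/3 tbsp) × 3/8 ÷ 16 tbsp/cup × 200 g/cup ≈ 10.9 g
plain yogurt: 80 g × 3/8 ÷ 28.35 g/oz ≈ 1.1 oz
panko: (1 tbsp + 1 tsp = 4/3 tbsp) × 3/8 ÷ 16 tbsp/cup × 60 g/cup ≈ 1.9 g

chicken stock: 1.3 oz; red lentils: 31.9 g; arborio rice: 10.9 g; plain yogurt: 1.1 oz; panko: 1.9 g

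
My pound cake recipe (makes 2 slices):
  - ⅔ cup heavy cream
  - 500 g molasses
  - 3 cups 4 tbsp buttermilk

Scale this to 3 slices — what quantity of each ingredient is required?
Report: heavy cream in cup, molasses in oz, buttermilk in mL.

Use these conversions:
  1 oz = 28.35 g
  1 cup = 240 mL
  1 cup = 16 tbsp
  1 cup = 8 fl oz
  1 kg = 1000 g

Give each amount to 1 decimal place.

heavy cream: 1.0 cup; molasses: 26.5 oz; buttermilk: 1170.0 mL

Scaling factor: 3/2 = 1.5.
heavy cream: 2/3 cup × 3/2 = 1.0 cup
molasses: 500 g × 3/2 ÷ 28.35 g/oz ≈ 26.5 oz
buttermilk: (3 cup + 4 tbsp = 3.25 cup) × 3/2 × 240 mL/cup = 1170.0 mL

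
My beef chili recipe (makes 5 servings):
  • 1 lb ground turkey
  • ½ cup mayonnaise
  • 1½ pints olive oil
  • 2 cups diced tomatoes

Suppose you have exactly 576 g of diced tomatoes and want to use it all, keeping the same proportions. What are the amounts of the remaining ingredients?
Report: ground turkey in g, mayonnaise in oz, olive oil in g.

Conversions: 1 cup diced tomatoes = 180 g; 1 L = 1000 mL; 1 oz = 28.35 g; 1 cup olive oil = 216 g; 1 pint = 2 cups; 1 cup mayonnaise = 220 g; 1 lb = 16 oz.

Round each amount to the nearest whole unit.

The original recipe has 360 g of diced tomatoes, so the scaling factor is 576 ÷ 360 = 8/5 = 1.6.
ground turkey: 1 lb × 8/5 × 16 oz/lb × 28.35 g/oz ≈ 726 g
mayonnaise: 0.5 cup × 8/5 × 220 g/cup ÷ 28.35 g/oz ≈ 6 oz
olive oil: 1.5 pint × 8/5 × 2 cup/pint × 216 g/cup ≈ 1037 g

ground turkey: 726 g; mayonnaise: 6 oz; olive oil: 1037 g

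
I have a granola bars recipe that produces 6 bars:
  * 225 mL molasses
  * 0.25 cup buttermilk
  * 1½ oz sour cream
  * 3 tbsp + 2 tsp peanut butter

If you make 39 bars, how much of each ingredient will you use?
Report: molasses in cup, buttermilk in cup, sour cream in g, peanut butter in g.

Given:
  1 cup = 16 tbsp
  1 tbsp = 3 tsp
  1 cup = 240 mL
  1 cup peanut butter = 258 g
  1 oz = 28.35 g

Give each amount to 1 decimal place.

molasses: 6.1 cup; buttermilk: 1.6 cup; sour cream: 276.4 g; peanut butter: 384.3 g

Scaling factor: 39/6 = 13/2 = 6.5.
molasses: 225 mL × 13/2 ÷ 240 mL/cup ≈ 6.1 cup
buttermilk: 0.25 cup × 13/2 ≈ 1.6 cup
sour cream: 1.5 oz × 13/2 × 28.35 g/oz ≈ 276.4 g
peanut butter: (3 tbsp + 2 tsp = 11/3 tbsp) × 13/2 ÷ 16 tbsp/cup × 258 g/cup ≈ 384.3 g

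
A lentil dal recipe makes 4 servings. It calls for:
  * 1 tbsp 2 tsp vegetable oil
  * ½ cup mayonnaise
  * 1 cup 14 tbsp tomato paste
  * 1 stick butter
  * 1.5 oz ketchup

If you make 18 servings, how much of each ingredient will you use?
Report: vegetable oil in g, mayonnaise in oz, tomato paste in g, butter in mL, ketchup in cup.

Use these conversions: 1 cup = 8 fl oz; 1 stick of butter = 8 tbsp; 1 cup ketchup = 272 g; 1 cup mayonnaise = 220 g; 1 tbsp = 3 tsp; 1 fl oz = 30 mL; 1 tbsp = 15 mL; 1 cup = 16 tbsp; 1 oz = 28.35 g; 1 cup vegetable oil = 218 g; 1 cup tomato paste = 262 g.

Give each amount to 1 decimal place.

Scaling factor: 18/4 = 9/2 = 4.5.
vegetable oil: (1 tbsp + 2 tsp = 5/3 tbsp) × 9/2 ÷ 16 tbsp/cup × 218 g/cup ≈ 102.2 g
mayonnaise: 0.5 cup × 9/2 × 220 g/cup ÷ 28.35 g/oz ≈ 17.5 oz
tomato paste: (1 cup + 14 tbsp = 1.875 cup) × 9/2 × 262 g/cup ≈ 2210.6 g
butter: 1 stick × 9/2 × 8 tbsp/stick × 15 mL/tbsp = 540.0 mL
ketchup: 1.5 oz × 9/2 × 28.35 g/oz ÷ 272 g/cup ≈ 0.7 cup

vegetable oil: 102.2 g; mayonnaise: 17.5 oz; tomato paste: 2210.6 g; butter: 540.0 mL; ketchup: 0.7 cup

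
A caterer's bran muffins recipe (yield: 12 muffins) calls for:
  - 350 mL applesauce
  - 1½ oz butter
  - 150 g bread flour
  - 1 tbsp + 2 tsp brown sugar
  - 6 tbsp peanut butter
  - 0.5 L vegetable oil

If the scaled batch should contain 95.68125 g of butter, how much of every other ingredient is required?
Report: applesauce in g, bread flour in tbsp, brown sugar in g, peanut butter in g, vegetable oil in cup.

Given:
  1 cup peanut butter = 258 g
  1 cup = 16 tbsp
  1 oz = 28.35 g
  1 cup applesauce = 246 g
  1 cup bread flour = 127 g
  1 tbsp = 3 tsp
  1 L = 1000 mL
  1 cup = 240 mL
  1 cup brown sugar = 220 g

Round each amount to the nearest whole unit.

The original recipe has 42.525 g of butter, so the scaling factor is 95.68125 ÷ 42.525 = 9/4 = 2.25.
applesauce: 350 mL × 9/4 ÷ 240 mL/cup × 246 g/cup ≈ 807 g
bread flour: 150 g × 9/4 ÷ 127 g/cup × 16 tbsp/cup ≈ 43 tbsp
brown sugar: (1 tbsp + 2 tsp = 5/3 tbsp) × 9/4 ÷ 16 tbsp/cup × 220 g/cup ≈ 52 g
peanut butter: 6 tbsp × 9/4 ÷ 16 tbsp/cup × 258 g/cup ≈ 218 g
vegetable oil: 0.5 L × 9/4 × 1000 mL/L ÷ 240 mL/cup ≈ 5 cup

applesauce: 807 g; bread flour: 43 tbsp; brown sugar: 52 g; peanut butter: 218 g; vegetable oil: 5 cup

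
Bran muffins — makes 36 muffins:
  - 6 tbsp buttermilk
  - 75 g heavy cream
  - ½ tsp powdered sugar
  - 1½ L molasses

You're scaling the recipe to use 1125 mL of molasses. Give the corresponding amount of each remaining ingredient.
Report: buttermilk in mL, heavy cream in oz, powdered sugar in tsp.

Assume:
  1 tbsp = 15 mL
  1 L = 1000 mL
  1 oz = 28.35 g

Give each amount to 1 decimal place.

The original recipe has 1500 mL of molasses, so the scaling factor is 1125 ÷ 1500 = 3/4 = 0.75.
buttermilk: 6 tbsp × 3/4 × 15 mL/tbsp = 67.5 mL
heavy cream: 75 g × 3/4 ÷ 28.35 g/oz ≈ 2.0 oz
powdered sugar: 0.5 tsp × 3/4 ≈ 0.4 tsp

buttermilk: 67.5 mL; heavy cream: 2.0 oz; powdered sugar: 0.4 tsp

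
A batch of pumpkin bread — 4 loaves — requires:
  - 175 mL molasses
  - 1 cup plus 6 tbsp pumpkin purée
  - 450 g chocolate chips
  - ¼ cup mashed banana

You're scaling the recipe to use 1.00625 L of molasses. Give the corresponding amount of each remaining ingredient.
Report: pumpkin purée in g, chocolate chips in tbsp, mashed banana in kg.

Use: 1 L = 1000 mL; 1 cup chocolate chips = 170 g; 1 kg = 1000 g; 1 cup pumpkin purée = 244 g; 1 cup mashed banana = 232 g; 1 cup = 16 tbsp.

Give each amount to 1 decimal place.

pumpkin purée: 1929.1 g; chocolate chips: 243.5 tbsp; mashed banana: 0.3 kg

The original recipe has 0.175 L of molasses, so the scaling factor is 1.00625 ÷ 0.175 = 23/4 = 5.75.
pumpkin purée: (1 cup + 6 tbsp = 1.375 cup) × 23/4 × 244 g/cup ≈ 1929.1 g
chocolate chips: 450 g × 23/4 ÷ 170 g/cup × 16 tbsp/cup ≈ 243.5 tbsp
mashed banana: 0.25 cup × 23/4 × 232 g/cup ÷ 1000 g/kg ≈ 0.3 kg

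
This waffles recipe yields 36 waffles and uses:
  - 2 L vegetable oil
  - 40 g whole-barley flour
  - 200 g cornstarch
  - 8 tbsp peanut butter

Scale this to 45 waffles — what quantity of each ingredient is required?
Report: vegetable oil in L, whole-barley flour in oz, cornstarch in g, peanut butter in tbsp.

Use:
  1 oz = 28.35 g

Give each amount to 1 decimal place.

vegetable oil: 2.5 L; whole-barley flour: 1.8 oz; cornstarch: 250.0 g; peanut butter: 10.0 tbsp

Scaling factor: 45/36 = 5/4 = 1.25.
vegetable oil: 2 L × 5/4 = 2.5 L
whole-barley flour: 40 g × 5/4 ÷ 28.35 g/oz ≈ 1.8 oz
cornstarch: 200 g × 5/4 = 250.0 g
peanut butter: 8 tbsp × 5/4 = 10.0 tbsp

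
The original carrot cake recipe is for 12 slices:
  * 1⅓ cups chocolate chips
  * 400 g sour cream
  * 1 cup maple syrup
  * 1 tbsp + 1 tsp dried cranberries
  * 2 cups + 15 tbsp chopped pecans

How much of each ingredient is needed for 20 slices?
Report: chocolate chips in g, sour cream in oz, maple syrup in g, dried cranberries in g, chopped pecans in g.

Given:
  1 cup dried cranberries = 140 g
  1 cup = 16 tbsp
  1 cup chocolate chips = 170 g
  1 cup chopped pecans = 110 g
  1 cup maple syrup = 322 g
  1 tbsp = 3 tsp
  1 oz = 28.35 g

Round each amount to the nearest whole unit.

chocolate chips: 378 g; sour cream: 24 oz; maple syrup: 537 g; dried cranberries: 19 g; chopped pecans: 539 g

Scaling factor: 20/12 = 5/3.
chocolate chips: 4/3 cup × 5/3 × 170 g/cup ≈ 378 g
sour cream: 400 g × 5/3 ÷ 28.35 g/oz ≈ 24 oz
maple syrup: 1 cup × 5/3 × 322 g/cup ≈ 537 g
dried cranberries: (1 tbsp + 1 tsp = 4/3 tbsp) × 5/3 ÷ 16 tbsp/cup × 140 g/cup ≈ 19 g
chopped pecans: (2 cup + 15 tbsp = 2.9375 cup) × 5/3 × 110 g/cup ≈ 539 g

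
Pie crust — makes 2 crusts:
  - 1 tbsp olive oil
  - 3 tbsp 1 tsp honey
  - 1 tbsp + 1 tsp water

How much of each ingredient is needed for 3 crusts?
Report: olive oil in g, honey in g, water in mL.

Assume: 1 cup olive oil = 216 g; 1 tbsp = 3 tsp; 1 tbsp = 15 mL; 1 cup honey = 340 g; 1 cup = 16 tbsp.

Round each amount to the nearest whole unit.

Scaling factor: 3/2 = 1.5.
olive oil: 1 tbsp × 3/2 ÷ 16 tbsp/cup × 216 g/cup ≈ 20 g
honey: (3 tbsp + 1 tsp = 10/3 tbsp) × 3/2 ÷ 16 tbsp/cup × 340 g/cup ≈ 106 g
water: (1 tbsp + 1 tsp = 4/3 tbsp) × 3/2 × 15 mL/tbsp = 30 mL

olive oil: 20 g; honey: 106 g; water: 30 mL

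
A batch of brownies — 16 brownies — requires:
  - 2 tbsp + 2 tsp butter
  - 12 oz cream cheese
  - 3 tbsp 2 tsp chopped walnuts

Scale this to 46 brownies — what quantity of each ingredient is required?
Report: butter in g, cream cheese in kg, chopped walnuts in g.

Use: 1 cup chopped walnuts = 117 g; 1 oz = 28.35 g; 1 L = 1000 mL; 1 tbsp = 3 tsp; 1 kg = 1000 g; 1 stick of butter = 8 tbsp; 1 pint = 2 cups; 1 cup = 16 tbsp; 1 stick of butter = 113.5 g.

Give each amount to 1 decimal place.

butter: 108.8 g; cream cheese: 1.0 kg; chopped walnuts: 77.1 g

Scaling factor: 46/16 = 23/8 = 2.875.
butter: (2 tbsp + 2 tsp = 8/3 tbsp) × 23/8 ÷ 8 tbsp/stick × 113.5 g/stick ≈ 108.8 g
cream cheese: 12 oz × 23/8 × 28.35 g/oz ÷ 1000 g/kg ≈ 1.0 kg
chopped walnuts: (3 tbsp + 2 tsp = 11/3 tbsp) × 23/8 ÷ 16 tbsp/cup × 117 g/cup ≈ 77.1 g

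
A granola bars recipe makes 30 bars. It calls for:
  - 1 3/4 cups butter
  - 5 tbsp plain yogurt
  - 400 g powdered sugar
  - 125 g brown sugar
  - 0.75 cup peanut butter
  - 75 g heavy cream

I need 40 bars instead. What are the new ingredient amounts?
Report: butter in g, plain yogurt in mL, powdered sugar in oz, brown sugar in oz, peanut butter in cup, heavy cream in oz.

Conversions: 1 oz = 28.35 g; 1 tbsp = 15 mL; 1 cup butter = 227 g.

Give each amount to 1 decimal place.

butter: 529.7 g; plain yogurt: 100.0 mL; powdered sugar: 18.8 oz; brown sugar: 5.9 oz; peanut butter: 1.0 cup; heavy cream: 3.5 oz

Scaling factor: 40/30 = 4/3.
butter: 1.75 cup × 4/3 × 227 g/cup ≈ 529.7 g
plain yogurt: 5 tbsp × 4/3 × 15 mL/tbsp = 100.0 mL
powdered sugar: 400 g × 4/3 ÷ 28.35 g/oz ≈ 18.8 oz
brown sugar: 125 g × 4/3 ÷ 28.35 g/oz ≈ 5.9 oz
peanut butter: 0.75 cup × 4/3 = 1.0 cup
heavy cream: 75 g × 4/3 ÷ 28.35 g/oz ≈ 3.5 oz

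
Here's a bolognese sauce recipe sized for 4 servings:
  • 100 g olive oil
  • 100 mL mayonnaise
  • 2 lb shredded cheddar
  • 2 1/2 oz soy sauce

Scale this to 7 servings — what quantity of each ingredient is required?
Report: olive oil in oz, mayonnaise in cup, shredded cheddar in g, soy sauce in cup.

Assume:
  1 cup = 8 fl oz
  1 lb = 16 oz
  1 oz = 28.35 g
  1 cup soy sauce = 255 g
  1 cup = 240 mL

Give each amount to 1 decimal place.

Scaling factor: 7/4 = 1.75.
olive oil: 100 g × 7/4 ÷ 28.35 g/oz ≈ 6.2 oz
mayonnaise: 100 mL × 7/4 ÷ 240 mL/cup ≈ 0.7 cup
shredded cheddar: 2 lb × 7/4 × 16 oz/lb × 28.35 g/oz = 1587.6 g
soy sauce: 2.5 oz × 7/4 × 28.35 g/oz ÷ 255 g/cup ≈ 0.5 cup

olive oil: 6.2 oz; mayonnaise: 0.7 cup; shredded cheddar: 1587.6 g; soy sauce: 0.5 cup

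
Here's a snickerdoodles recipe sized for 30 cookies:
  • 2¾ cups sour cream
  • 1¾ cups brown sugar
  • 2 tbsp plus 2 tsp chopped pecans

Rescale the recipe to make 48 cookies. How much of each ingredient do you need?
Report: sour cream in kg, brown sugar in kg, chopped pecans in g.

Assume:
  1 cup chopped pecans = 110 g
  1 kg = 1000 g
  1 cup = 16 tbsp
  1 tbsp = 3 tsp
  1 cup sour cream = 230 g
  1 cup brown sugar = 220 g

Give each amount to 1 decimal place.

Scaling factor: 48/30 = 8/5 = 1.6.
sour cream: 2.75 cup × 8/5 × 230 g/cup ÷ 1000 g/kg ≈ 1.0 kg
brown sugar: 1.75 cup × 8/5 × 220 g/cup ÷ 1000 g/kg ≈ 0.6 kg
chopped pecans: (2 tbsp + 2 tsp = 8/3 tbsp) × 8/5 ÷ 16 tbsp/cup × 110 g/cup ≈ 29.3 g

sour cream: 1.0 kg; brown sugar: 0.6 kg; chopped pecans: 29.3 g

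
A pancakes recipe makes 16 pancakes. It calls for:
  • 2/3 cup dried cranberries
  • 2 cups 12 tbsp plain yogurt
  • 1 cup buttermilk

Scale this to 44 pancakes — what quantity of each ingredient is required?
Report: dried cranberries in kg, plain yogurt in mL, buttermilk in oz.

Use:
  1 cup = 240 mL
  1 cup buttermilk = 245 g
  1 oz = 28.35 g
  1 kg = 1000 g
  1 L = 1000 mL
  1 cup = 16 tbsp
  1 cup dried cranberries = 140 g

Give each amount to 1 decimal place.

Scaling factor: 44/16 = 11/4 = 2.75.
dried cranberries: 2/3 cup × 11/4 × 140 g/cup ÷ 1000 g/kg ≈ 0.3 kg
plain yogurt: (2 cup + 12 tbsp = 2.75 cup) × 11/4 × 240 mL/cup = 1815.0 mL
buttermilk: 1 cup × 11/4 × 245 g/cup ÷ 28.35 g/oz ≈ 23.8 oz

dried cranberries: 0.3 kg; plain yogurt: 1815.0 mL; buttermilk: 23.8 oz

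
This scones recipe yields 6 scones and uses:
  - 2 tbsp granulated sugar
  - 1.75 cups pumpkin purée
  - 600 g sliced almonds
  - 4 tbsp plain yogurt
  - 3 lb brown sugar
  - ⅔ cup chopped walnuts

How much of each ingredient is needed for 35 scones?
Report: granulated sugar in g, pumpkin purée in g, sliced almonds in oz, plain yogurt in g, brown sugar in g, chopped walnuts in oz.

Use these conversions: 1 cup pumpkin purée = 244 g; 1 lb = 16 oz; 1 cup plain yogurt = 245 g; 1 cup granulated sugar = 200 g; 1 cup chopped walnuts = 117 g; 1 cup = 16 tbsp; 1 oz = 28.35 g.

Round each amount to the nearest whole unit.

granulated sugar: 146 g; pumpkin purée: 2491 g; sliced almonds: 123 oz; plain yogurt: 357 g; brown sugar: 7938 g; chopped walnuts: 16 oz

Scaling factor: 35/6.
granulated sugar: 2 tbsp × 35/6 ÷ 16 tbsp/cup × 200 g/cup ≈ 146 g
pumpkin purée: 1.75 cup × 35/6 × 244 g/cup ≈ 2491 g
sliced almonds: 600 g × 35/6 ÷ 28.35 g/oz ≈ 123 oz
plain yogurt: 4 tbsp × 35/6 ÷ 16 tbsp/cup × 245 g/cup ≈ 357 g
brown sugar: 3 lb × 35/6 × 16 oz/lb × 28.35 g/oz = 7938 g
chopped walnuts: 2/3 cup × 35/6 × 117 g/cup ÷ 28.35 g/oz ≈ 16 oz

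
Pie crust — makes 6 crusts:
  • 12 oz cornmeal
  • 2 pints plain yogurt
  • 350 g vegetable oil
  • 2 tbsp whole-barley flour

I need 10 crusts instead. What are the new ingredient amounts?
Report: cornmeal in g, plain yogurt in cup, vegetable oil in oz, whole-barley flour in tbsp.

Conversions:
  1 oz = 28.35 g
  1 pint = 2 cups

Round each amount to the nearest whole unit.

cornmeal: 567 g; plain yogurt: 7 cup; vegetable oil: 21 oz; whole-barley flour: 3 tbsp

Scaling factor: 10/6 = 5/3.
cornmeal: 12 oz × 5/3 × 28.35 g/oz = 567 g
plain yogurt: 2 pint × 5/3 × 2 cup/pint ≈ 7 cup
vegetable oil: 350 g × 5/3 ÷ 28.35 g/oz ≈ 21 oz
whole-barley flour: 2 tbsp × 5/3 ≈ 3 tbsp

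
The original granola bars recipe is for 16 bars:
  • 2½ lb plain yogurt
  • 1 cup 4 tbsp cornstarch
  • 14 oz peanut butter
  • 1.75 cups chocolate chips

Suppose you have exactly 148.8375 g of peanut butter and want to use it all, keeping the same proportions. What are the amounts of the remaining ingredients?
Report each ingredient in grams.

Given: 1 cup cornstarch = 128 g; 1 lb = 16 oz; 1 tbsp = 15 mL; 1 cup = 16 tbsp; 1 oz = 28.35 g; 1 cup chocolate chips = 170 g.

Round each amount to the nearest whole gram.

plain yogurt: 425 g; cornstarch: 60 g; chocolate chips: 112 g

The original recipe has 396.9 g of peanut butter, so the scaling factor is 148.8375 ÷ 396.9 = 3/8 = 0.375.
plain yogurt: 2.5 lb × 3/8 × 16 oz/lb × 28.35 g/oz ≈ 425 g
cornstarch: (1 cup + 4 tbsp = 1.25 cup) × 3/8 × 128 g/cup = 60 g
chocolate chips: 1.75 cup × 3/8 × 170 g/cup ≈ 112 g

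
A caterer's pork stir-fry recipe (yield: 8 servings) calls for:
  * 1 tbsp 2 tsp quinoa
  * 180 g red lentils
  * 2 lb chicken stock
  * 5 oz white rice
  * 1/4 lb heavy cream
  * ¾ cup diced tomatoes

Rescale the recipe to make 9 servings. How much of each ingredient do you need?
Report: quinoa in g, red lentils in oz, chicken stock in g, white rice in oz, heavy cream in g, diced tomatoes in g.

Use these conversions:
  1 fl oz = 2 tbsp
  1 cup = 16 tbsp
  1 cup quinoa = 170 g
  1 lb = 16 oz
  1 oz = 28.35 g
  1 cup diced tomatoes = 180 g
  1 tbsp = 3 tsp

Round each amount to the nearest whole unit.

quinoa: 20 g; red lentils: 7 oz; chicken stock: 1021 g; white rice: 6 oz; heavy cream: 128 g; diced tomatoes: 152 g

Scaling factor: 9/8 = 1.125.
quinoa: (1 tbsp + 2 tsp = 5/3 tbsp) × 9/8 ÷ 16 tbsp/cup × 170 g/cup ≈ 20 g
red lentils: 180 g × 9/8 ÷ 28.35 g/oz ≈ 7 oz
chicken stock: 2 lb × 9/8 × 16 oz/lb × 28.35 g/oz ≈ 1021 g
white rice: 5 oz × 9/8 ≈ 6 oz
heavy cream: 0.25 lb × 9/8 × 16 oz/lb × 28.35 g/oz ≈ 128 g
diced tomatoes: 0.75 cup × 9/8 × 180 g/cup ≈ 152 g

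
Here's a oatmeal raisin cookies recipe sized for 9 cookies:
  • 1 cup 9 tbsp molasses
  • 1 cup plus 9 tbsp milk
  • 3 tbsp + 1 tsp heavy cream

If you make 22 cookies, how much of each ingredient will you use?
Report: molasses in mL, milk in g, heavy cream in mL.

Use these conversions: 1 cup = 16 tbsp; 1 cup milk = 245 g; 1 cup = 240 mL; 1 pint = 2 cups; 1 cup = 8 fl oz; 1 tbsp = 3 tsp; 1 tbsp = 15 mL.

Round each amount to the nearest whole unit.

Scaling factor: 22/9.
molasses: (1 cup + 9 tbsp = 1.5625 cup) × 22/9 × 240 mL/cup ≈ 917 mL
milk: (1 cup + 9 tbsp = 1.5625 cup) × 22/9 × 245 g/cup ≈ 936 g
heavy cream: (3 tbsp + 1 tsp = 10/3 tbsp) × 22/9 × 15 mL/tbsp ≈ 122 mL

molasses: 917 mL; milk: 936 g; heavy cream: 122 mL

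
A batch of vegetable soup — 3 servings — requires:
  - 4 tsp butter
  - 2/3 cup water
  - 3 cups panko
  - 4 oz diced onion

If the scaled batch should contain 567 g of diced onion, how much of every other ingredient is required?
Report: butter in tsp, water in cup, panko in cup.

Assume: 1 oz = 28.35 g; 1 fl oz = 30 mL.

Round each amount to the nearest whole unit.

butter: 20 tsp; water: 3 cup; panko: 15 cup

The original recipe has 113.4 g of diced onion, so the scaling factor is 567 ÷ 113.4 = 5.
butter: 4 tsp × 5 = 20 tsp
water: 2/3 cup × 5 ≈ 3 cup
panko: 3 cup × 5 = 15 cup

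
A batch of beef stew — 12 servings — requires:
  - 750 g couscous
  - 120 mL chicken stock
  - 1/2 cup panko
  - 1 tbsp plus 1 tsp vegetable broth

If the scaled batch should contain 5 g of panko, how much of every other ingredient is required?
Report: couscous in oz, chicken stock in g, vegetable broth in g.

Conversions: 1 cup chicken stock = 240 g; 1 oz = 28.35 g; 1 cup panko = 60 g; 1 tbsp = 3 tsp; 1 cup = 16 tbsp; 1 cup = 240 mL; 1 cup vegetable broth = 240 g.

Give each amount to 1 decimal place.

The original recipe has 30 g of panko, so the scaling factor is 5 ÷ 30 = 1/6.
couscous: 750 g × 1/6 ÷ 28.35 g/oz ≈ 4.4 oz
chicken stock: 120 mL × 1/6 ÷ 240 mL/cup × 240 g/cup = 20.0 g
vegetable broth: (1 tbsp + 1 tsp = 4/3 tbsp) × 1/6 ÷ 16 tbsp/cup × 240 g/cup ≈ 3.3 g

couscous: 4.4 oz; chicken stock: 20.0 g; vegetable broth: 3.3 g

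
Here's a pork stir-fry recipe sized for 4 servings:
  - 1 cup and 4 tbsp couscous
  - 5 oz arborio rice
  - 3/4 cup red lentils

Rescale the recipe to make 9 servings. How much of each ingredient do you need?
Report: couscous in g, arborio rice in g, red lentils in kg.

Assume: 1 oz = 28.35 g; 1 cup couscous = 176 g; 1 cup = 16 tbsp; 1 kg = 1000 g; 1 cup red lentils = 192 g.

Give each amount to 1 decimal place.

Scaling factor: 9/4 = 2.25.
couscous: (1 cup + 4 tbsp = 1.25 cup) × 9/4 × 176 g/cup = 495.0 g
arborio rice: 5 oz × 9/4 × 28.35 g/oz ≈ 318.9 g
red lentils: 0.75 cup × 9/4 × 192 g/cup ÷ 1000 g/kg ≈ 0.3 kg

couscous: 495.0 g; arborio rice: 318.9 g; red lentils: 0.3 kg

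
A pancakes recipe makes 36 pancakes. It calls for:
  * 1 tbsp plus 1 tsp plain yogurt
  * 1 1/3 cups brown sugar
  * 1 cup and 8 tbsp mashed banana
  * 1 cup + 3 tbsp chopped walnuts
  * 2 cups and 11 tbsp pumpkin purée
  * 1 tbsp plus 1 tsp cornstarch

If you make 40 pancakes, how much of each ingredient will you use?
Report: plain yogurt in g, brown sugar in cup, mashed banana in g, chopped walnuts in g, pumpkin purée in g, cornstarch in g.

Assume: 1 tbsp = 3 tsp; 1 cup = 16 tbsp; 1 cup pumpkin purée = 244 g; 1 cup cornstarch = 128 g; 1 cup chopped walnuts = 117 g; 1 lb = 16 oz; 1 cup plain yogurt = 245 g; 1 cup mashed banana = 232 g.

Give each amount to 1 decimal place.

Scaling factor: 40/36 = 10/9.
plain yogurt: (1 tbsp + 1 tsp = 4/3 tbsp) × 10/9 ÷ 16 tbsp/cup × 245 g/cup ≈ 22.7 g
brown sugar: 4/3 cup × 10/9 ≈ 1.5 cup
mashed banana: (1 cup + 8 tbsp = 1.5 cup) × 10/9 × 232 g/cup ≈ 386.7 g
chopped walnuts: (1 cup + 3 tbsp = 1.1875 cup) × 10/9 × 117 g/cup ≈ 154.4 g
pumpkin purée: (2 cup + 11 tbsp = 2.6875 cup) × 10/9 × 244 g/cup ≈ 728.6 g
cornstarch: (1 tbsp + 1 tsp = 4/3 tbsp) × 10/9 ÷ 16 tbsp/cup × 128 g/cup ≈ 11.9 g

plain yogurt: 22.7 g; brown sugar: 1.5 cup; mashed banana: 386.7 g; chopped walnuts: 154.4 g; pumpkin purée: 728.6 g; cornstarch: 11.9 g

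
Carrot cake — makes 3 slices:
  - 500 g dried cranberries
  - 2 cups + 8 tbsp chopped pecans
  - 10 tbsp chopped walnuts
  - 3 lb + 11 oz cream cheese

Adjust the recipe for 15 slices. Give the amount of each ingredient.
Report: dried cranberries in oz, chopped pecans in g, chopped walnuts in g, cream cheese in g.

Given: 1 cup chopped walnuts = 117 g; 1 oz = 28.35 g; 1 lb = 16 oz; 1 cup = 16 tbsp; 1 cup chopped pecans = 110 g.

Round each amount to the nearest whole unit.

Scaling factor: 15/3 = 5.
dried cranberries: 500 g × 5 ÷ 28.35 g/oz ≈ 88 oz
chopped pecans: (2 cup + 8 tbsp = 2.5 cup) × 5 × 110 g/cup = 1375 g
chopped walnuts: 10 tbsp × 5 ÷ 16 tbsp/cup × 117 g/cup ≈ 366 g
cream cheese: (3 lb + 11 oz = 3.6875 lb) × 5 × 16 oz/lb × 28.35 g/oz ≈ 8363 g

dried cranberries: 88 oz; chopped pecans: 1375 g; chopped walnuts: 366 g; cream cheese: 8363 g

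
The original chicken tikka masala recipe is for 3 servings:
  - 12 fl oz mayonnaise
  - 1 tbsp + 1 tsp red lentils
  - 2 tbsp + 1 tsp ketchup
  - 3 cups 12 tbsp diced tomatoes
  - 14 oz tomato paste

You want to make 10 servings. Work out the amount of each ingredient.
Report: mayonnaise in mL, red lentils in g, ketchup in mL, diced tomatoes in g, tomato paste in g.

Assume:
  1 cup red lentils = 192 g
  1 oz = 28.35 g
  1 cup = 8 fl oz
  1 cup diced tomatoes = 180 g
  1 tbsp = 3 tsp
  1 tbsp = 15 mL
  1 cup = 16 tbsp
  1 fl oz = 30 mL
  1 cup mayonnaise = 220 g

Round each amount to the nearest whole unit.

mayonnaise: 1200 mL; red lentils: 53 g; ketchup: 117 mL; diced tomatoes: 2250 g; tomato paste: 1323 g

Scaling factor: 10/3.
mayonnaise: 12 fl oz × 10/3 × 30 mL/fl oz = 1200 mL
red lentils: (1 tbsp + 1 tsp = 4/3 tbsp) × 10/3 ÷ 16 tbsp/cup × 192 g/cup ≈ 53 g
ketchup: (2 tbsp + 1 tsp = 7/3 tbsp) × 10/3 × 15 mL/tbsp ≈ 117 mL
diced tomatoes: (3 cup + 12 tbsp = 3.75 cup) × 10/3 × 180 g/cup = 2250 g
tomato paste: 14 oz × 10/3 × 28.35 g/oz = 1323 g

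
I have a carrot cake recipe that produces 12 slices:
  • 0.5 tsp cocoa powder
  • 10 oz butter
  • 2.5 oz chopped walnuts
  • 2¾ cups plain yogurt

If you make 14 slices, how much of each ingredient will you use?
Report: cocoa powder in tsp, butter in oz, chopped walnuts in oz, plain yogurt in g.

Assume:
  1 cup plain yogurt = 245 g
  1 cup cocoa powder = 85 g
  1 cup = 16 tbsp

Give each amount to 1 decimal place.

Scaling factor: 14/12 = 7/6.
cocoa powder: 0.5 tsp × 7/6 ≈ 0.6 tsp
butter: 10 oz × 7/6 ≈ 11.7 oz
chopped walnuts: 2.5 oz × 7/6 ≈ 2.9 oz
plain yogurt: 2.75 cup × 7/6 × 245 g/cup ≈ 786.0 g

cocoa powder: 0.6 tsp; butter: 11.7 oz; chopped walnuts: 2.9 oz; plain yogurt: 786.0 g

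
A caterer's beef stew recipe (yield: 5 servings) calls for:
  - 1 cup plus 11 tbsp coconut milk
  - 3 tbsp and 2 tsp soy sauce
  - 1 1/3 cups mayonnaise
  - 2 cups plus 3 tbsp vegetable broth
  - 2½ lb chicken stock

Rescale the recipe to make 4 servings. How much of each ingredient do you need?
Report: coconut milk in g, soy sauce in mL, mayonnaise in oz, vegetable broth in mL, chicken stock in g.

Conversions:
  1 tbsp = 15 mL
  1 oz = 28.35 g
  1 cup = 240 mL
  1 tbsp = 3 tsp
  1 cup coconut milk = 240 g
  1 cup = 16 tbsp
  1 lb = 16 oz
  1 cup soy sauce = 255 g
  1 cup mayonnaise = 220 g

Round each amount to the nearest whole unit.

coconut milk: 324 g; soy sauce: 44 mL; mayonnaise: 8 oz; vegetable broth: 420 mL; chicken stock: 907 g

Scaling factor: 4/5 = 0.8.
coconut milk: (1 cup + 11 tbsp = 1.6875 cup) × 4/5 × 240 g/cup = 324 g
soy sauce: (3 tbsp + 2 tsp = 11/3 tbsp) × 4/5 × 15 mL/tbsp = 44 mL
mayonnaise: 4/3 cup × 4/5 × 220 g/cup ÷ 28.35 g/oz ≈ 8 oz
vegetable broth: (2 cup + 3 tbsp = 2.1875 cup) × 4/5 × 240 mL/cup = 420 mL
chicken stock: 2.5 lb × 4/5 × 16 oz/lb × 28.35 g/oz ≈ 907 g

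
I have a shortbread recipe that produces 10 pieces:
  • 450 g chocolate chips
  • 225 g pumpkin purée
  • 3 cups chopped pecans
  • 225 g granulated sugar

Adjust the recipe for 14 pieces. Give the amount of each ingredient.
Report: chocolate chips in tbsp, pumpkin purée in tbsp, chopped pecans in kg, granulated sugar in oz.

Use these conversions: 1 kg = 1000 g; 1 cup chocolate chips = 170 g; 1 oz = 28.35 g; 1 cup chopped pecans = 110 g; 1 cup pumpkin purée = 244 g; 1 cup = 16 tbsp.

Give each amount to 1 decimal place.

chocolate chips: 59.3 tbsp; pumpkin purée: 20.7 tbsp; chopped pecans: 0.5 kg; granulated sugar: 11.1 oz

Scaling factor: 14/10 = 7/5 = 1.4.
chocolate chips: 450 g × 7/5 ÷ 170 g/cup × 16 tbsp/cup ≈ 59.3 tbsp
pumpkin purée: 225 g × 7/5 ÷ 244 g/cup × 16 tbsp/cup ≈ 20.7 tbsp
chopped pecans: 3 cup × 7/5 × 110 g/cup ÷ 1000 g/kg ≈ 0.5 kg
granulated sugar: 225 g × 7/5 ÷ 28.35 g/oz ≈ 11.1 oz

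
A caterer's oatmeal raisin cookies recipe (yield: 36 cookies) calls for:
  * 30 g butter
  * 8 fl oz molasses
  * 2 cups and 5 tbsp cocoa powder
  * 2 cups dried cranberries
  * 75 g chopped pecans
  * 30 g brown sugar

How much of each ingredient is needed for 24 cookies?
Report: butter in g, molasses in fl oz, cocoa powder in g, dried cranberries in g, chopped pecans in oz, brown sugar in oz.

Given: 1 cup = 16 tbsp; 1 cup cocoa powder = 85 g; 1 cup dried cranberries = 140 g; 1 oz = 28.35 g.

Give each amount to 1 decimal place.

butter: 20.0 g; molasses: 5.3 fl oz; cocoa powder: 131.0 g; dried cranberries: 186.7 g; chopped pecans: 1.8 oz; brown sugar: 0.7 oz

Scaling factor: 24/36 = 2/3.
butter: 30 g × 2/3 = 20.0 g
molasses: 8 fl oz × 2/3 ≈ 5.3 fl oz
cocoa powder: (2 cup + 5 tbsp = 2.3125 cup) × 2/3 × 85 g/cup ≈ 131.0 g
dried cranberries: 2 cup × 2/3 × 140 g/cup ≈ 186.7 g
chopped pecans: 75 g × 2/3 ÷ 28.35 g/oz ≈ 1.8 oz
brown sugar: 30 g × 2/3 ÷ 28.35 g/oz ≈ 0.7 oz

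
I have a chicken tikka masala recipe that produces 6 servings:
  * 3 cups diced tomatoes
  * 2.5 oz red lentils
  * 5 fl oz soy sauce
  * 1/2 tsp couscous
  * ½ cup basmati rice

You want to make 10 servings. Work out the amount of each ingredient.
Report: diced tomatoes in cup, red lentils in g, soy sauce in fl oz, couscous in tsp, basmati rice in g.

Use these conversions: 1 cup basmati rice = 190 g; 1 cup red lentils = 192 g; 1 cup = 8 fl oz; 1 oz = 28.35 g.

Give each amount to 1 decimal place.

diced tomatoes: 5.0 cup; red lentils: 118.1 g; soy sauce: 8.3 fl oz; couscous: 0.8 tsp; basmati rice: 158.3 g

Scaling factor: 10/6 = 5/3.
diced tomatoes: 3 cup × 5/3 = 5.0 cup
red lentils: 2.5 oz × 5/3 × 28.35 g/oz ≈ 118.1 g
soy sauce: 5 fl oz × 5/3 ≈ 8.3 fl oz
couscous: 0.5 tsp × 5/3 ≈ 0.8 tsp
basmati rice: 0.5 cup × 5/3 × 190 g/cup ≈ 158.3 g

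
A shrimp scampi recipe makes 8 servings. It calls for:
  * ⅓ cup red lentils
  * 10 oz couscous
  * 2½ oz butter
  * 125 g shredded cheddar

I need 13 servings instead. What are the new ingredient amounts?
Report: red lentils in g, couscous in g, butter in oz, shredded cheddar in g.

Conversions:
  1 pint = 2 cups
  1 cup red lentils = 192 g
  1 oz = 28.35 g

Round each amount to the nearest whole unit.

Scaling factor: 13/8 = 1.625.
red lentils: 1/3 cup × 13/8 × 192 g/cup = 104 g
couscous: 10 oz × 13/8 × 28.35 g/oz ≈ 461 g
butter: 2.5 oz × 13/8 ≈ 4 oz
shredded cheddar: 125 g × 13/8 ≈ 203 g

red lentils: 104 g; couscous: 461 g; butter: 4 oz; shredded cheddar: 203 g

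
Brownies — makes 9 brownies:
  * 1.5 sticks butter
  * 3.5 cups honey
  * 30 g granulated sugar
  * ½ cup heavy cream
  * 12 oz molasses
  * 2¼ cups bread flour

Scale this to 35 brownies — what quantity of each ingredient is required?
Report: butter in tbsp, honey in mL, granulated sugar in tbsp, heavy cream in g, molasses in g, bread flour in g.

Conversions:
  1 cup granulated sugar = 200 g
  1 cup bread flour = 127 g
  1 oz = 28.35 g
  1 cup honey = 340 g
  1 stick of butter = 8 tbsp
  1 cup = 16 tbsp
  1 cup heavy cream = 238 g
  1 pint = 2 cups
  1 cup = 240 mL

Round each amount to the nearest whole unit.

butter: 47 tbsp; honey: 3267 mL; granulated sugar: 9 tbsp; heavy cream: 463 g; molasses: 1323 g; bread flour: 1111 g

Scaling factor: 35/9.
butter: 1.5 stick × 35/9 × 8 tbsp/stick ≈ 47 tbsp
honey: 3.5 cup × 35/9 × 240 mL/cup ≈ 3267 mL
granulated sugar: 30 g × 35/9 ÷ 200 g/cup × 16 tbsp/cup ≈ 9 tbsp
heavy cream: 0.5 cup × 35/9 × 238 g/cup ≈ 463 g
molasses: 12 oz × 35/9 × 28.35 g/oz = 1323 g
bread flour: 2.25 cup × 35/9 × 127 g/cup ≈ 1111 g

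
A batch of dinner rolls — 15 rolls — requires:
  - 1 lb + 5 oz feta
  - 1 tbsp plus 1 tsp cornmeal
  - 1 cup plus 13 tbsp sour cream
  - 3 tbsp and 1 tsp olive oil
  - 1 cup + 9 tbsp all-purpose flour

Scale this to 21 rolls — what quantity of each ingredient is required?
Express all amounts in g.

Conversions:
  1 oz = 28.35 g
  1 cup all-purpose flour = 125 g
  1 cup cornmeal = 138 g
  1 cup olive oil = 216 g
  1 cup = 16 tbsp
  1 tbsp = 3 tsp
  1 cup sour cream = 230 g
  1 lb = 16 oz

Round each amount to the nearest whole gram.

feta: 833 g; cornmeal: 16 g; sour cream: 584 g; olive oil: 63 g; all-purpose flour: 273 g

Scaling factor: 21/15 = 7/5 = 1.4.
feta: (1 lb + 5 oz = 1.3125 lb) × 7/5 × 16 oz/lb × 28.35 g/oz ≈ 833 g
cornmeal: (1 tbsp + 1 tsp = 4/3 tbsp) × 7/5 ÷ 16 tbsp/cup × 138 g/cup ≈ 16 g
sour cream: (1 cup + 13 tbsp = 1.8125 cup) × 7/5 × 230 g/cup ≈ 584 g
olive oil: (3 tbsp + 1 tsp = 10/3 tbsp) × 7/5 ÷ 16 tbsp/cup × 216 g/cup = 63 g
all-purpose flour: (1 cup + 9 tbsp = 1.5625 cup) × 7/5 × 125 g/cup ≈ 273 g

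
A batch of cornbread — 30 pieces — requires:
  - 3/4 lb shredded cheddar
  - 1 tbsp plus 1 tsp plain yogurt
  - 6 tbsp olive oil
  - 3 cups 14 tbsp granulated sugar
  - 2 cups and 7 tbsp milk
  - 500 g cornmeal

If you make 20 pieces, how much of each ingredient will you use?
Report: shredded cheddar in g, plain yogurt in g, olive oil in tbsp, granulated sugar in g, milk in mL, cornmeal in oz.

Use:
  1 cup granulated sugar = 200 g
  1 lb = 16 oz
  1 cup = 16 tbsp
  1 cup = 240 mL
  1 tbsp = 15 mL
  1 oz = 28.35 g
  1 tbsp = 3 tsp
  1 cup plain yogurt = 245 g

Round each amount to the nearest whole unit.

shredded cheddar: 227 g; plain yogurt: 14 g; olive oil: 4 tbsp; granulated sugar: 517 g; milk: 390 mL; cornmeal: 12 oz

Scaling factor: 20/30 = 2/3.
shredded cheddar: 0.75 lb × 2/3 × 16 oz/lb × 28.35 g/oz ≈ 227 g
plain yogurt: (1 tbsp + 1 tsp = 4/3 tbsp) × 2/3 ÷ 16 tbsp/cup × 245 g/cup ≈ 14 g
olive oil: 6 tbsp × 2/3 = 4 tbsp
granulated sugar: (3 cup + 14 tbsp = 3.875 cup) × 2/3 × 200 g/cup ≈ 517 g
milk: (2 cup + 7 tbsp = 2.4375 cup) × 2/3 × 240 mL/cup = 390 mL
cornmeal: 500 g × 2/3 ÷ 28.35 g/oz ≈ 12 oz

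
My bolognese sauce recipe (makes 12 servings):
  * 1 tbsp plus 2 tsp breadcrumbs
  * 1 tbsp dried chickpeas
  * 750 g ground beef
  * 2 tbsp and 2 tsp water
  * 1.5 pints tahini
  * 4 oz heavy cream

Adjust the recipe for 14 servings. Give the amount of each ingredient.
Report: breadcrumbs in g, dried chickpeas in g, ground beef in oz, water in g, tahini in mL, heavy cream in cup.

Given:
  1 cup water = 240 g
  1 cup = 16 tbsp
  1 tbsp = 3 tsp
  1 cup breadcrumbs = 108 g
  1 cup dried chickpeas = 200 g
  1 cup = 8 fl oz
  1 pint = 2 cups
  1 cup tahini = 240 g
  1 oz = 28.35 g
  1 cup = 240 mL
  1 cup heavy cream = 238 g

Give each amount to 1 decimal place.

Scaling factor: 14/12 = 7/6.
breadcrumbs: (1 tbsp + 2 tsp = 5/3 tbsp) × 7/6 ÷ 16 tbsp/cup × 108 g/cup ≈ 13.1 g
dried chickpeas: 1 tbsp × 7/6 ÷ 16 tbsp/cup × 200 g/cup ≈ 14.6 g
ground beef: 750 g × 7/6 ÷ 28.35 g/oz ≈ 30.9 oz
water: (2 tbsp + 2 tsp = 8/3 tbsp) × 7/6 ÷ 16 tbsp/cup × 240 g/cup ≈ 46.7 g
tahini: 1.5 pint × 7/6 × 2 cup/pint × 240 mL/cup = 840.0 mL
heavy cream: 4 oz × 7/6 × 28.35 g/oz ÷ 238 g/cup ≈ 0.6 cup

breadcrumbs: 13.1 g; dried chickpeas: 14.6 g; ground beef: 30.9 oz; water: 46.7 g; tahini: 840.0 mL; heavy cream: 0.6 cup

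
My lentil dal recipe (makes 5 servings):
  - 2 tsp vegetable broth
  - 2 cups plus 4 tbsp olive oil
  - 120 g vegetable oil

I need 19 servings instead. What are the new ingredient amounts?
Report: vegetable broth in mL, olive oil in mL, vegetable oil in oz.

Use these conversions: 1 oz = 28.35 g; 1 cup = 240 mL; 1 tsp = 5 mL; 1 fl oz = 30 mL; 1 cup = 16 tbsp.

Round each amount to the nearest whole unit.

Scaling factor: 19/5 = 3.8.
vegetable broth: 2 tsp × 19/5 × 5 mL/tsp = 38 mL
olive oil: (2 cup + 4 tbsp = 2.25 cup) × 19/5 × 240 mL/cup = 2052 mL
vegetable oil: 120 g × 19/5 ÷ 28.35 g/oz ≈ 16 oz

vegetable broth: 38 mL; olive oil: 2052 mL; vegetable oil: 16 oz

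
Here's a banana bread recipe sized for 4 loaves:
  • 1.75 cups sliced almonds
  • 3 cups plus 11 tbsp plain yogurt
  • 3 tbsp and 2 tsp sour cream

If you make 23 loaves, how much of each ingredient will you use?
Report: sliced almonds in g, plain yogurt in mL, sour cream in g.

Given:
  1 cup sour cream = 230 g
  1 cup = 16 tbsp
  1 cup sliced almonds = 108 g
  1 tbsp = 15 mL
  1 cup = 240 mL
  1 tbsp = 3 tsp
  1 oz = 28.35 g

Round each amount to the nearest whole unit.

sliced almonds: 1087 g; plain yogurt: 5089 mL; sour cream: 303 g

Scaling factor: 23/4 = 5.75.
sliced almonds: 1.75 cup × 23/4 × 108 g/cup ≈ 1087 g
plain yogurt: (3 cup + 11 tbsp = 3.6875 cup) × 23/4 × 240 mL/cup ≈ 5089 mL
sour cream: (3 tbsp + 2 tsp = 11/3 tbsp) × 23/4 ÷ 16 tbsp/cup × 230 g/cup ≈ 303 g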